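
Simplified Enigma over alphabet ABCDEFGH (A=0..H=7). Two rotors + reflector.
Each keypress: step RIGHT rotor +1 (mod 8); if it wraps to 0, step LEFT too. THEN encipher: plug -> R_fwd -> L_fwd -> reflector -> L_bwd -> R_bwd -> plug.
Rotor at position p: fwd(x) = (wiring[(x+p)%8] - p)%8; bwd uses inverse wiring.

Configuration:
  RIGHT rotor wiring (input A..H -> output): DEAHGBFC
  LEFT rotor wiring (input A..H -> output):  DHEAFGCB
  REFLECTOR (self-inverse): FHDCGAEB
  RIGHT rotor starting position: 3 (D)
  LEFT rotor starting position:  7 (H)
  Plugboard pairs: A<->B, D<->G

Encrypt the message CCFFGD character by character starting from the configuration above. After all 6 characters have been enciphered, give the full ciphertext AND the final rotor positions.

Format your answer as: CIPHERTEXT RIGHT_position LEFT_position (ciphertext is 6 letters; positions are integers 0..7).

Answer: AHCEFA 1 0

Derivation:
Char 1 ('C'): step: R->4, L=7; C->plug->C->R->B->L->E->refl->G->L'->F->R'->B->plug->A
Char 2 ('C'): step: R->5, L=7; C->plug->C->R->F->L->G->refl->E->L'->B->R'->H->plug->H
Char 3 ('F'): step: R->6, L=7; F->plug->F->R->B->L->E->refl->G->L'->F->R'->C->plug->C
Char 4 ('F'): step: R->7, L=7; F->plug->F->R->H->L->D->refl->C->L'->A->R'->E->plug->E
Char 5 ('G'): step: R->0, L->0 (L advanced); G->plug->D->R->H->L->B->refl->H->L'->B->R'->F->plug->F
Char 6 ('D'): step: R->1, L=0; D->plug->G->R->B->L->H->refl->B->L'->H->R'->B->plug->A
Final: ciphertext=AHCEFA, RIGHT=1, LEFT=0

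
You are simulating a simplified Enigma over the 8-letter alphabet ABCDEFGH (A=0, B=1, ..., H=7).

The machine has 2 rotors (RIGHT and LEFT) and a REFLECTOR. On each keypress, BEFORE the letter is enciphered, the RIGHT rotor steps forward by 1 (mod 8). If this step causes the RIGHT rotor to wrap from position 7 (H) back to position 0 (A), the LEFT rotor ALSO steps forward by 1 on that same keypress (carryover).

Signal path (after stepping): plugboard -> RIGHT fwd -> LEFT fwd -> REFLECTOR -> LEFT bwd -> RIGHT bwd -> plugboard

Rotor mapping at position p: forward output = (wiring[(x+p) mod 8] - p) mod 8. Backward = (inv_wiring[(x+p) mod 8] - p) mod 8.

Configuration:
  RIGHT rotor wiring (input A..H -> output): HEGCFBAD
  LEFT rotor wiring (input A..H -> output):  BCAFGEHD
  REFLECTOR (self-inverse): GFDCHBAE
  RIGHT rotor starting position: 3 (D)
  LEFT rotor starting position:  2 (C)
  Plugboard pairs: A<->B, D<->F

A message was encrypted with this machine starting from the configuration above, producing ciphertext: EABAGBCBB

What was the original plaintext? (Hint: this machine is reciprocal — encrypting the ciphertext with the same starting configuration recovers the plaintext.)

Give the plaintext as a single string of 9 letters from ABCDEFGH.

Char 1 ('E'): step: R->4, L=2; E->plug->E->R->D->L->C->refl->D->L'->B->R'->A->plug->B
Char 2 ('A'): step: R->5, L=2; A->plug->B->R->D->L->C->refl->D->L'->B->R'->F->plug->D
Char 3 ('B'): step: R->6, L=2; B->plug->A->R->C->L->E->refl->H->L'->G->R'->D->plug->F
Char 4 ('A'): step: R->7, L=2; A->plug->B->R->A->L->G->refl->A->L'->H->R'->D->plug->F
Char 5 ('G'): step: R->0, L->3 (L advanced); G->plug->G->R->A->L->C->refl->D->L'->B->R'->F->plug->D
Char 6 ('B'): step: R->1, L=3; B->plug->A->R->D->L->E->refl->H->L'->G->R'->H->plug->H
Char 7 ('C'): step: R->2, L=3; C->plug->C->R->D->L->E->refl->H->L'->G->R'->E->plug->E
Char 8 ('B'): step: R->3, L=3; B->plug->A->R->H->L->F->refl->B->L'->C->R'->B->plug->A
Char 9 ('B'): step: R->4, L=3; B->plug->A->R->B->L->D->refl->C->L'->A->R'->F->plug->D

Answer: BDFFDHEAD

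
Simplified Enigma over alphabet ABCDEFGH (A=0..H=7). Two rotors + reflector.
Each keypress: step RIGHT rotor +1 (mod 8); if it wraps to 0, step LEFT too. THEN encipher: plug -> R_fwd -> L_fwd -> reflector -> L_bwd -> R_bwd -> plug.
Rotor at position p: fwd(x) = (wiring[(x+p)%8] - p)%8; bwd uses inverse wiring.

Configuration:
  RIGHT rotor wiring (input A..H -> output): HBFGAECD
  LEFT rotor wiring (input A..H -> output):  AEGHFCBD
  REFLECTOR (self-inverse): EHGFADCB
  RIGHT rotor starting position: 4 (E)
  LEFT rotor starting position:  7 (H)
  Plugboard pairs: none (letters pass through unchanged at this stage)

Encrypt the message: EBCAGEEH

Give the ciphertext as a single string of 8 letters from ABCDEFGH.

Char 1 ('E'): step: R->5, L=7; E->plug->E->R->E->L->A->refl->E->L'->A->R'->F->plug->F
Char 2 ('B'): step: R->6, L=7; B->plug->B->R->F->L->G->refl->C->L'->H->R'->E->plug->E
Char 3 ('C'): step: R->7, L=7; C->plug->C->R->C->L->F->refl->D->L'->G->R'->D->plug->D
Char 4 ('A'): step: R->0, L->0 (L advanced); A->plug->A->R->H->L->D->refl->F->L'->E->R'->F->plug->F
Char 5 ('G'): step: R->1, L=0; G->plug->G->R->C->L->G->refl->C->L'->F->R'->C->plug->C
Char 6 ('E'): step: R->2, L=0; E->plug->E->R->A->L->A->refl->E->L'->B->R'->F->plug->F
Char 7 ('E'): step: R->3, L=0; E->plug->E->R->A->L->A->refl->E->L'->B->R'->C->plug->C
Char 8 ('H'): step: R->4, L=0; H->plug->H->R->C->L->G->refl->C->L'->F->R'->F->plug->F

Answer: FEDFCFCF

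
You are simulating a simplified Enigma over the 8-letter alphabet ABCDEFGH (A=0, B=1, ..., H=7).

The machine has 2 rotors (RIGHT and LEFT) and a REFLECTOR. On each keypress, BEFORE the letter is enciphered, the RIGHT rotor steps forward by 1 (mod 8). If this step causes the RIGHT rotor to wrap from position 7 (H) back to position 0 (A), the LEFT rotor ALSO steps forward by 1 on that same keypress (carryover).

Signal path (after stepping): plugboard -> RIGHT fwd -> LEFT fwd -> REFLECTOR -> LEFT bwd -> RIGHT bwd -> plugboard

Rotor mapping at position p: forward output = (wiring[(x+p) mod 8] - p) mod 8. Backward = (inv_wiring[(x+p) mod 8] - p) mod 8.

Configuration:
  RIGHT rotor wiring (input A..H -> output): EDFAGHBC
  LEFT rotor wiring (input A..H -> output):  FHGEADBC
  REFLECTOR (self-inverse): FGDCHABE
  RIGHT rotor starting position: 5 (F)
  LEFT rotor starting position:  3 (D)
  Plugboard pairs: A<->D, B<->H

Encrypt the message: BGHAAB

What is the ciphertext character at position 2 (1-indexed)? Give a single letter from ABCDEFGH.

Char 1 ('B'): step: R->6, L=3; B->plug->H->R->B->L->F->refl->A->L'->C->R'->F->plug->F
Char 2 ('G'): step: R->7, L=3; G->plug->G->R->A->L->B->refl->G->L'->D->R'->A->plug->D

D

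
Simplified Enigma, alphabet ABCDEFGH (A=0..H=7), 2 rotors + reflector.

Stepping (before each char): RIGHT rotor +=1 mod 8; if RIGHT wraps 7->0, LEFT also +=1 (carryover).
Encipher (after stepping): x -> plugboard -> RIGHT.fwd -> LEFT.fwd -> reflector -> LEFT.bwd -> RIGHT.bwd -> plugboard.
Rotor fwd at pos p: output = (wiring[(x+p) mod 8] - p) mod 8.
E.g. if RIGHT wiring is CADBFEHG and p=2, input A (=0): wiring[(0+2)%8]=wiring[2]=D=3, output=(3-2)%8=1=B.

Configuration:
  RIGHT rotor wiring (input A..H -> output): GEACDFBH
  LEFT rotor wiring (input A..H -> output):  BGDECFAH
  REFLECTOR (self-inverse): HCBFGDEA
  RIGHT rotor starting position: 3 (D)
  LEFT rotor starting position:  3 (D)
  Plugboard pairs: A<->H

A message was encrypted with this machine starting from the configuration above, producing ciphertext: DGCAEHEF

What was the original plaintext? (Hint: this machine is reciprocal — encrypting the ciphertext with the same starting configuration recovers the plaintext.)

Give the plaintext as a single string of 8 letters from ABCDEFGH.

Char 1 ('D'): step: R->4, L=3; D->plug->D->R->D->L->F->refl->D->L'->G->R'->H->plug->A
Char 2 ('G'): step: R->5, L=3; G->plug->G->R->F->L->G->refl->E->L'->E->R'->B->plug->B
Char 3 ('C'): step: R->6, L=3; C->plug->C->R->A->L->B->refl->C->L'->C->R'->E->plug->E
Char 4 ('A'): step: R->7, L=3; A->plug->H->R->C->L->C->refl->B->L'->A->R'->A->plug->H
Char 5 ('E'): step: R->0, L->4 (L advanced); E->plug->E->R->D->L->D->refl->F->L'->E->R'->B->plug->B
Char 6 ('H'): step: R->1, L=4; H->plug->A->R->D->L->D->refl->F->L'->E->R'->E->plug->E
Char 7 ('E'): step: R->2, L=4; E->plug->E->R->H->L->A->refl->H->L'->G->R'->A->plug->H
Char 8 ('F'): step: R->3, L=4; F->plug->F->R->D->L->D->refl->F->L'->E->R'->E->plug->E

Answer: ABEHBEHE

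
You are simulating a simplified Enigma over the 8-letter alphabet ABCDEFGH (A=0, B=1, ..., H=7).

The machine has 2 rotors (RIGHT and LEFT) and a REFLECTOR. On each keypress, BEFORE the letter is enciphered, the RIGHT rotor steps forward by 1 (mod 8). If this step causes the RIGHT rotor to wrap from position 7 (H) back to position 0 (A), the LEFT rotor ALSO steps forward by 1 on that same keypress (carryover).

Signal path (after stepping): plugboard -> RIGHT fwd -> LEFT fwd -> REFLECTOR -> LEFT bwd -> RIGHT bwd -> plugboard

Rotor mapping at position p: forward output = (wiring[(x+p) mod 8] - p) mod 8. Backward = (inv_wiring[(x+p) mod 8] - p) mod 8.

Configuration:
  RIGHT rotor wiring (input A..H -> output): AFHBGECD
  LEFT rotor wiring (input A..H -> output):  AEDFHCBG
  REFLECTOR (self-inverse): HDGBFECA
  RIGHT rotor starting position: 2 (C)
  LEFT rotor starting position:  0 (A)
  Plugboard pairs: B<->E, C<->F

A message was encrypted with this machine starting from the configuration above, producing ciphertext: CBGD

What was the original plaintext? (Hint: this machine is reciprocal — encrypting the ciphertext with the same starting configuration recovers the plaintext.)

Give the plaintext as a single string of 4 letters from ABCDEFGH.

Char 1 ('C'): step: R->3, L=0; C->plug->F->R->F->L->C->refl->G->L'->H->R'->D->plug->D
Char 2 ('B'): step: R->4, L=0; B->plug->E->R->E->L->H->refl->A->L'->A->R'->B->plug->E
Char 3 ('G'): step: R->5, L=0; G->plug->G->R->E->L->H->refl->A->L'->A->R'->E->plug->B
Char 4 ('D'): step: R->6, L=0; D->plug->D->R->H->L->G->refl->C->L'->F->R'->B->plug->E

Answer: DEBE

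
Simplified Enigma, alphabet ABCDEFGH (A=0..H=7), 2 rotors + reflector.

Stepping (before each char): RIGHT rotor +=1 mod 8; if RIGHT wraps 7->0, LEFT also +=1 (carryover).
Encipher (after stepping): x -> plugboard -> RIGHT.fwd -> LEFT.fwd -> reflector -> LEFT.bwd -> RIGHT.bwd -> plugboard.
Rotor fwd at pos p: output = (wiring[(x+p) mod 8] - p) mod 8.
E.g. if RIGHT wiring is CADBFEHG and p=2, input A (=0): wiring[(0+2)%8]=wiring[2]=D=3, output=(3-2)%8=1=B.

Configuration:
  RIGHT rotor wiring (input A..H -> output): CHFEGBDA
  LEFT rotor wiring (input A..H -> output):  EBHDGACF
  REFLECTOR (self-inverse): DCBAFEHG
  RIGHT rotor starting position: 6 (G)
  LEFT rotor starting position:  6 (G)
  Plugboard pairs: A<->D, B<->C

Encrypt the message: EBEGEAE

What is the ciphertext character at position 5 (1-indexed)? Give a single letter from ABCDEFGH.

Char 1 ('E'): step: R->7, L=6; E->plug->E->R->F->L->F->refl->E->L'->A->R'->C->plug->B
Char 2 ('B'): step: R->0, L->7 (L advanced); B->plug->C->R->F->L->H->refl->G->L'->A->R'->H->plug->H
Char 3 ('E'): step: R->1, L=7; E->plug->E->R->A->L->G->refl->H->L'->F->R'->D->plug->A
Char 4 ('G'): step: R->2, L=7; G->plug->G->R->A->L->G->refl->H->L'->F->R'->H->plug->H
Char 5 ('E'): step: R->3, L=7; E->plug->E->R->F->L->H->refl->G->L'->A->R'->D->plug->A

A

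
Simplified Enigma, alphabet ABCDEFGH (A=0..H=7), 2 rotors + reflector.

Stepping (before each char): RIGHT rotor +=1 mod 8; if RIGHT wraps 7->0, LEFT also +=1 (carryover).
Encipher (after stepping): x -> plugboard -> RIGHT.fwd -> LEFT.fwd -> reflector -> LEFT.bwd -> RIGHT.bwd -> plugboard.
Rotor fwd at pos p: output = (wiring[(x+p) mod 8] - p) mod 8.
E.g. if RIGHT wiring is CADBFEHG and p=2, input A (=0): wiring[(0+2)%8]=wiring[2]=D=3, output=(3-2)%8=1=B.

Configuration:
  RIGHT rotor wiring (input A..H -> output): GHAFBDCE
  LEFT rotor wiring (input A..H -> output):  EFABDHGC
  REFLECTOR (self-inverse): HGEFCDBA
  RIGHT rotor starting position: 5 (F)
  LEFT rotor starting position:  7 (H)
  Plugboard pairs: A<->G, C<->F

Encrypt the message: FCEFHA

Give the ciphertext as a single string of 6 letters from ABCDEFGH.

Answer: DHHCCE

Derivation:
Char 1 ('F'): step: R->6, L=7; F->plug->C->R->A->L->D->refl->F->L'->B->R'->D->plug->D
Char 2 ('C'): step: R->7, L=7; C->plug->F->R->C->L->G->refl->B->L'->D->R'->H->plug->H
Char 3 ('E'): step: R->0, L->0 (L advanced); E->plug->E->R->B->L->F->refl->D->L'->E->R'->H->plug->H
Char 4 ('F'): step: R->1, L=0; F->plug->C->R->E->L->D->refl->F->L'->B->R'->F->plug->C
Char 5 ('H'): step: R->2, L=0; H->plug->H->R->F->L->H->refl->A->L'->C->R'->F->plug->C
Char 6 ('A'): step: R->3, L=0; A->plug->G->R->E->L->D->refl->F->L'->B->R'->E->plug->E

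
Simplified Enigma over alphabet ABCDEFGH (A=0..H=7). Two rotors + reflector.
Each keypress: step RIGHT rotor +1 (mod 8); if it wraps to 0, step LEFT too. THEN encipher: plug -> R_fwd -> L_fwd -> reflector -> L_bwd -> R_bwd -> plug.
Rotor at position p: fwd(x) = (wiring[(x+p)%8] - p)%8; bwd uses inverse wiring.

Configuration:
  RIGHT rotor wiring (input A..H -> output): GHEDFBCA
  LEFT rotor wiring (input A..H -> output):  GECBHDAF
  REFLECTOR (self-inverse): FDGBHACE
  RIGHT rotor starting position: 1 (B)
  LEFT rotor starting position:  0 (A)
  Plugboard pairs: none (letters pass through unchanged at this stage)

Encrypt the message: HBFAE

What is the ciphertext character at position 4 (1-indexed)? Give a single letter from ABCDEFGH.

Char 1 ('H'): step: R->2, L=0; H->plug->H->R->F->L->D->refl->B->L'->D->R'->C->plug->C
Char 2 ('B'): step: R->3, L=0; B->plug->B->R->C->L->C->refl->G->L'->A->R'->A->plug->A
Char 3 ('F'): step: R->4, L=0; F->plug->F->R->D->L->B->refl->D->L'->F->R'->B->plug->B
Char 4 ('A'): step: R->5, L=0; A->plug->A->R->E->L->H->refl->E->L'->B->R'->D->plug->D

D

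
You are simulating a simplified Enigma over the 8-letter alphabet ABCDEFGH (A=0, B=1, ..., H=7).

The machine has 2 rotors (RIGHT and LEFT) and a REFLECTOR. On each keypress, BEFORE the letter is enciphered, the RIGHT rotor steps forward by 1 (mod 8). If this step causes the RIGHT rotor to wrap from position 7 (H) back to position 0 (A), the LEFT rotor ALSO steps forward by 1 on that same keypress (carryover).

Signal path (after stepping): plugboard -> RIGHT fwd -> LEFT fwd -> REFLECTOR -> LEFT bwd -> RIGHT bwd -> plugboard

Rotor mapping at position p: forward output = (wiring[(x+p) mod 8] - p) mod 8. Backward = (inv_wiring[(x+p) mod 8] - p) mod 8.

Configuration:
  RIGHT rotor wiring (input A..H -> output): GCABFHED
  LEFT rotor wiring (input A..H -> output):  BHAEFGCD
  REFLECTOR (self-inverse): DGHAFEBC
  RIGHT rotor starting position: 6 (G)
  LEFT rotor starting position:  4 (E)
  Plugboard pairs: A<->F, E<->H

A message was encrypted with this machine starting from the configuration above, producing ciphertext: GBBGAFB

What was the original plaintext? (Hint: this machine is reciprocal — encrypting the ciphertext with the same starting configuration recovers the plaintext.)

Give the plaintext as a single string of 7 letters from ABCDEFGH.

Char 1 ('G'): step: R->7, L=4; G->plug->G->R->A->L->B->refl->G->L'->C->R'->E->plug->H
Char 2 ('B'): step: R->0, L->5 (L advanced); B->plug->B->R->C->L->G->refl->B->L'->A->R'->C->plug->C
Char 3 ('B'): step: R->1, L=5; B->plug->B->R->H->L->A->refl->D->L'->F->R'->H->plug->E
Char 4 ('G'): step: R->2, L=5; G->plug->G->R->E->L->C->refl->H->L'->G->R'->A->plug->F
Char 5 ('A'): step: R->3, L=5; A->plug->F->R->D->L->E->refl->F->L'->B->R'->D->plug->D
Char 6 ('F'): step: R->4, L=5; F->plug->A->R->B->L->F->refl->E->L'->D->R'->B->plug->B
Char 7 ('B'): step: R->5, L=5; B->plug->B->R->H->L->A->refl->D->L'->F->R'->E->plug->H

Answer: HCEFDBH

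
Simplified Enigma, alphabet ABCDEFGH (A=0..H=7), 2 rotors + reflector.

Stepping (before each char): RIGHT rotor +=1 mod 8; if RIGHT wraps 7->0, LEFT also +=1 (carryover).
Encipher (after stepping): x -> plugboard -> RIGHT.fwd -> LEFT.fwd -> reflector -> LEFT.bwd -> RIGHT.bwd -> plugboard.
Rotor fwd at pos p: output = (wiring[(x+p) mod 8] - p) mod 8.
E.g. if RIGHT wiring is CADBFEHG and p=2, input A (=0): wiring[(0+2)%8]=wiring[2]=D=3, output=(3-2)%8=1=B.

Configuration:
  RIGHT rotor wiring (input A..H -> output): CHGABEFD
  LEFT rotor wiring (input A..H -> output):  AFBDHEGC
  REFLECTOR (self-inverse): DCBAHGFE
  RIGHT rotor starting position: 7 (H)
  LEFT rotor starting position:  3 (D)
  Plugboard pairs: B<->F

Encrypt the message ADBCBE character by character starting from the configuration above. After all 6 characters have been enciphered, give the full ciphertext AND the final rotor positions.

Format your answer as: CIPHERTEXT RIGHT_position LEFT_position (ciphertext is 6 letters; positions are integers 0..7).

Answer: GHGEED 5 4

Derivation:
Char 1 ('A'): step: R->0, L->4 (L advanced); A->plug->A->R->C->L->C->refl->B->L'->F->R'->G->plug->G
Char 2 ('D'): step: R->1, L=4; D->plug->D->R->A->L->D->refl->A->L'->B->R'->H->plug->H
Char 3 ('B'): step: R->2, L=4; B->plug->F->R->B->L->A->refl->D->L'->A->R'->G->plug->G
Char 4 ('C'): step: R->3, L=4; C->plug->C->R->B->L->A->refl->D->L'->A->R'->E->plug->E
Char 5 ('B'): step: R->4, L=4; B->plug->F->R->D->L->G->refl->F->L'->G->R'->E->plug->E
Char 6 ('E'): step: R->5, L=4; E->plug->E->R->C->L->C->refl->B->L'->F->R'->D->plug->D
Final: ciphertext=GHGEED, RIGHT=5, LEFT=4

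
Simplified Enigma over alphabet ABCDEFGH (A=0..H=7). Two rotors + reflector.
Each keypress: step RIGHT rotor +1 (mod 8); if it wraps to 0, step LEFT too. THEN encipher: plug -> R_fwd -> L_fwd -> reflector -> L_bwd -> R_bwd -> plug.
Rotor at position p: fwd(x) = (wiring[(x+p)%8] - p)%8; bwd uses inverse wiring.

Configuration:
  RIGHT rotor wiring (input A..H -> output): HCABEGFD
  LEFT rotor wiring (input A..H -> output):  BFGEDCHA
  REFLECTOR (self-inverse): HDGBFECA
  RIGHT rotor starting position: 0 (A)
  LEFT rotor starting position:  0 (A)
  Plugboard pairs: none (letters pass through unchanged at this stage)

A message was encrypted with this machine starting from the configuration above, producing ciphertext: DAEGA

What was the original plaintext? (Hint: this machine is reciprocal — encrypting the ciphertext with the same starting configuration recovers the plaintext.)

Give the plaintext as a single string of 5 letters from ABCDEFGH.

Answer: ABFAF

Derivation:
Char 1 ('D'): step: R->1, L=0; D->plug->D->R->D->L->E->refl->F->L'->B->R'->A->plug->A
Char 2 ('A'): step: R->2, L=0; A->plug->A->R->G->L->H->refl->A->L'->H->R'->B->plug->B
Char 3 ('E'): step: R->3, L=0; E->plug->E->R->A->L->B->refl->D->L'->E->R'->F->plug->F
Char 4 ('G'): step: R->4, L=0; G->plug->G->R->E->L->D->refl->B->L'->A->R'->A->plug->A
Char 5 ('A'): step: R->5, L=0; A->plug->A->R->B->L->F->refl->E->L'->D->R'->F->plug->F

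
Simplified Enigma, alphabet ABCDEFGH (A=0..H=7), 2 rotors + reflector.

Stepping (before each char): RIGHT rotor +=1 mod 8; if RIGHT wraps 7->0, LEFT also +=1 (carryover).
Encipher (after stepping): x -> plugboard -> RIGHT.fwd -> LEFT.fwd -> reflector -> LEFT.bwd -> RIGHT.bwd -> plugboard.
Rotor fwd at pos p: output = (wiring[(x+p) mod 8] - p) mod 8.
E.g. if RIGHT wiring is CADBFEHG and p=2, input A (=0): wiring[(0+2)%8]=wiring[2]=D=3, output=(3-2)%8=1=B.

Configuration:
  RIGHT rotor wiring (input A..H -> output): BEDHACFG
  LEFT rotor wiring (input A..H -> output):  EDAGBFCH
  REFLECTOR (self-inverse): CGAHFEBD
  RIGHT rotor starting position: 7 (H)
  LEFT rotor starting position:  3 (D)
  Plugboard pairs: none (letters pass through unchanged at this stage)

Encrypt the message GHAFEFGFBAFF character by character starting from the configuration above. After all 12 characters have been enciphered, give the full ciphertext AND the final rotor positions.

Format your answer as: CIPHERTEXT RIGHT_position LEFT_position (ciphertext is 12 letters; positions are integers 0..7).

Char 1 ('G'): step: R->0, L->4 (L advanced); G->plug->G->R->F->L->H->refl->D->L'->D->R'->C->plug->C
Char 2 ('H'): step: R->1, L=4; H->plug->H->R->A->L->F->refl->E->L'->G->R'->C->plug->C
Char 3 ('A'): step: R->2, L=4; A->plug->A->R->B->L->B->refl->G->L'->C->R'->H->plug->H
Char 4 ('F'): step: R->3, L=4; F->plug->F->R->G->L->E->refl->F->L'->A->R'->H->plug->H
Char 5 ('E'): step: R->4, L=4; E->plug->E->R->F->L->H->refl->D->L'->D->R'->H->plug->H
Char 6 ('F'): step: R->5, L=4; F->plug->F->R->G->L->E->refl->F->L'->A->R'->B->plug->B
Char 7 ('G'): step: R->6, L=4; G->plug->G->R->C->L->G->refl->B->L'->B->R'->F->plug->F
Char 8 ('F'): step: R->7, L=4; F->plug->F->R->B->L->B->refl->G->L'->C->R'->B->plug->B
Char 9 ('B'): step: R->0, L->5 (L advanced); B->plug->B->R->E->L->G->refl->B->L'->G->R'->H->plug->H
Char 10 ('A'): step: R->1, L=5; A->plug->A->R->D->L->H->refl->D->L'->F->R'->G->plug->G
Char 11 ('F'): step: R->2, L=5; F->plug->F->R->E->L->G->refl->B->L'->G->R'->C->plug->C
Char 12 ('F'): step: R->3, L=5; F->plug->F->R->G->L->B->refl->G->L'->E->R'->A->plug->A
Final: ciphertext=CCHHHBFBHGCA, RIGHT=3, LEFT=5

Answer: CCHHHBFBHGCA 3 5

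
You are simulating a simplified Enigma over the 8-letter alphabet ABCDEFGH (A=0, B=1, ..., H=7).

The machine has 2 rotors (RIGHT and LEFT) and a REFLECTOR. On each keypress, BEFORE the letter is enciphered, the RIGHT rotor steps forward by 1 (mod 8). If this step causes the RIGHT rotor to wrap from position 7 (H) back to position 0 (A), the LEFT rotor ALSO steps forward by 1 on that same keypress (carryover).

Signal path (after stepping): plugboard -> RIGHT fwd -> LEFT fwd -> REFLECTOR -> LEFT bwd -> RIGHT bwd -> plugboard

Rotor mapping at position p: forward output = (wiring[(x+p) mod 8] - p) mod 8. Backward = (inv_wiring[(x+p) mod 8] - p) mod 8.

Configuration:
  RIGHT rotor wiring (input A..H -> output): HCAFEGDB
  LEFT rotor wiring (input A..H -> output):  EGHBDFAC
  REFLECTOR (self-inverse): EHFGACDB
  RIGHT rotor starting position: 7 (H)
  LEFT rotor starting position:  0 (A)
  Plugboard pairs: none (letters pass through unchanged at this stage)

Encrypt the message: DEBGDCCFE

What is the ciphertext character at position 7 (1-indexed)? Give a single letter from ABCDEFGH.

Char 1 ('D'): step: R->0, L->1 (L advanced); D->plug->D->R->F->L->H->refl->B->L'->G->R'->F->plug->F
Char 2 ('E'): step: R->1, L=1; E->plug->E->R->F->L->H->refl->B->L'->G->R'->H->plug->H
Char 3 ('B'): step: R->2, L=1; B->plug->B->R->D->L->C->refl->F->L'->A->R'->H->plug->H
Char 4 ('G'): step: R->3, L=1; G->plug->G->R->H->L->D->refl->G->L'->B->R'->B->plug->B
Char 5 ('D'): step: R->4, L=1; D->plug->D->R->F->L->H->refl->B->L'->G->R'->F->plug->F
Char 6 ('C'): step: R->5, L=1; C->plug->C->R->E->L->E->refl->A->L'->C->R'->D->plug->D
Char 7 ('C'): step: R->6, L=1; C->plug->C->R->B->L->G->refl->D->L'->H->R'->F->plug->F

F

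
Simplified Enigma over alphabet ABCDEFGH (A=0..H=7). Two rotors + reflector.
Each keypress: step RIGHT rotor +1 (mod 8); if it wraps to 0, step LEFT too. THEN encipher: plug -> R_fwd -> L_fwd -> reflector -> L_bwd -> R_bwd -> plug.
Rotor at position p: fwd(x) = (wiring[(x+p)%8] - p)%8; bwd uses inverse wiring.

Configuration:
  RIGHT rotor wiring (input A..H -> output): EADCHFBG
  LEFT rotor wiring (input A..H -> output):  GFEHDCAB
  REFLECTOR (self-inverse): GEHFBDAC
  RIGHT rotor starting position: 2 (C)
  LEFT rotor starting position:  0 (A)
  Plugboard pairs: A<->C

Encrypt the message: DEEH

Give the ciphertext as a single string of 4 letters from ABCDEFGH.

Answer: HHGD

Derivation:
Char 1 ('D'): step: R->3, L=0; D->plug->D->R->G->L->A->refl->G->L'->A->R'->H->plug->H
Char 2 ('E'): step: R->4, L=0; E->plug->E->R->A->L->G->refl->A->L'->G->R'->H->plug->H
Char 3 ('E'): step: R->5, L=0; E->plug->E->R->D->L->H->refl->C->L'->F->R'->G->plug->G
Char 4 ('H'): step: R->6, L=0; H->plug->H->R->H->L->B->refl->E->L'->C->R'->D->plug->D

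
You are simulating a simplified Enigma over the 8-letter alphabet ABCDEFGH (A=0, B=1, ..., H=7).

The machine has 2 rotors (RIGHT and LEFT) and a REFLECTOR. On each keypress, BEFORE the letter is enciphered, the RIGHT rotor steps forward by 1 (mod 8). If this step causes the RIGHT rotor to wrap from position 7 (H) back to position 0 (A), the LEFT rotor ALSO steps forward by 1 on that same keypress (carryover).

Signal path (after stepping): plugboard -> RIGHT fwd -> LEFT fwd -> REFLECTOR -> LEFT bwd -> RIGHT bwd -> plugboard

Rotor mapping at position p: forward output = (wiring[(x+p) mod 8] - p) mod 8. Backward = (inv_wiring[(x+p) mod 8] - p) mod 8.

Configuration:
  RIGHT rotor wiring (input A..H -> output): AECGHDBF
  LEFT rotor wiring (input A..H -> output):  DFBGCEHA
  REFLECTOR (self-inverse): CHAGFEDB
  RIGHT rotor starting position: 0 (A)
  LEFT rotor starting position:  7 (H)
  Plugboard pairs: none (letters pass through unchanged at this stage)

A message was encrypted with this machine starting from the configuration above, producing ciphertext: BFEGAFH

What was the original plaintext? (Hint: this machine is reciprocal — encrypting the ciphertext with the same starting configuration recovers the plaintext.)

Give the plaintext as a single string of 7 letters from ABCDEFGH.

Answer: DEFDGEC

Derivation:
Char 1 ('B'): step: R->1, L=7; B->plug->B->R->B->L->E->refl->F->L'->G->R'->D->plug->D
Char 2 ('F'): step: R->2, L=7; F->plug->F->R->D->L->C->refl->A->L'->H->R'->E->plug->E
Char 3 ('E'): step: R->3, L=7; E->plug->E->R->C->L->G->refl->D->L'->F->R'->F->plug->F
Char 4 ('G'): step: R->4, L=7; G->plug->G->R->G->L->F->refl->E->L'->B->R'->D->plug->D
Char 5 ('A'): step: R->5, L=7; A->plug->A->R->G->L->F->refl->E->L'->B->R'->G->plug->G
Char 6 ('F'): step: R->6, L=7; F->plug->F->R->A->L->B->refl->H->L'->E->R'->E->plug->E
Char 7 ('H'): step: R->7, L=7; H->plug->H->R->C->L->G->refl->D->L'->F->R'->C->plug->C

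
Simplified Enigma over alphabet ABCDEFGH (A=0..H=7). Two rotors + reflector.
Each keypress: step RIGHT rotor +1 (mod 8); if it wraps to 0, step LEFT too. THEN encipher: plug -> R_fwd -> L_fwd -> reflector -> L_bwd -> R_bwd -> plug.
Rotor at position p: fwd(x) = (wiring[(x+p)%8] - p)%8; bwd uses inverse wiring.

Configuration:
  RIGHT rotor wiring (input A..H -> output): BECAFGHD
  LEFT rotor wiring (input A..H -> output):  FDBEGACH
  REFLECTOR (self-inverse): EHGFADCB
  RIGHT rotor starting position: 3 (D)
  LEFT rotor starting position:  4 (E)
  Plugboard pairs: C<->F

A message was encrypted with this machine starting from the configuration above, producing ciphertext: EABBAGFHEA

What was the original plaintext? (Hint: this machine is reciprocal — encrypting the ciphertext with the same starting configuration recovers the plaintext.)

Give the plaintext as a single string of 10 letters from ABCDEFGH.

Answer: HEEHDDECFH

Derivation:
Char 1 ('E'): step: R->4, L=4; E->plug->E->R->F->L->H->refl->B->L'->E->R'->H->plug->H
Char 2 ('A'): step: R->5, L=4; A->plug->A->R->B->L->E->refl->A->L'->H->R'->E->plug->E
Char 3 ('B'): step: R->6, L=4; B->plug->B->R->F->L->H->refl->B->L'->E->R'->E->plug->E
Char 4 ('B'): step: R->7, L=4; B->plug->B->R->C->L->G->refl->C->L'->A->R'->H->plug->H
Char 5 ('A'): step: R->0, L->5 (L advanced); A->plug->A->R->B->L->F->refl->D->L'->A->R'->D->plug->D
Char 6 ('G'): step: R->1, L=5; G->plug->G->R->C->L->C->refl->G->L'->E->R'->D->plug->D
Char 7 ('F'): step: R->2, L=5; F->plug->C->R->D->L->A->refl->E->L'->F->R'->E->plug->E
Char 8 ('H'): step: R->3, L=5; H->plug->H->R->H->L->B->refl->H->L'->G->R'->F->plug->C
Char 9 ('E'): step: R->4, L=5; E->plug->E->R->F->L->E->refl->A->L'->D->R'->C->plug->F
Char 10 ('A'): step: R->5, L=5; A->plug->A->R->B->L->F->refl->D->L'->A->R'->H->plug->H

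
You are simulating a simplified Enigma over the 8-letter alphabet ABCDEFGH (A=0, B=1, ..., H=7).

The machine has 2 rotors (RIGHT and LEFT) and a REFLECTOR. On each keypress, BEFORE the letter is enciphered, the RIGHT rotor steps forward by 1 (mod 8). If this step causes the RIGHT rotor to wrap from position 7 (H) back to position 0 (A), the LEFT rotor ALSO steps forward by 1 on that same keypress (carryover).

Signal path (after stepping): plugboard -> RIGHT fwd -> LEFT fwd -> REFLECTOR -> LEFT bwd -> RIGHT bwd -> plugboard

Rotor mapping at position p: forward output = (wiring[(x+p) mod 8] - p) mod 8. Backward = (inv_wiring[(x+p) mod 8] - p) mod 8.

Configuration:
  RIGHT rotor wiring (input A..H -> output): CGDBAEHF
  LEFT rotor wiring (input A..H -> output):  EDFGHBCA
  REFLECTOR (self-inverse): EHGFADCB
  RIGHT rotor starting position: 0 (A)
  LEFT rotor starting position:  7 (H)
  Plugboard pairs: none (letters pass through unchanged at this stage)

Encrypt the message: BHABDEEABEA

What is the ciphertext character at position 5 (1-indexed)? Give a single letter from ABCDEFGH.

Char 1 ('B'): step: R->1, L=7; B->plug->B->R->C->L->E->refl->A->L'->F->R'->A->plug->A
Char 2 ('H'): step: R->2, L=7; H->plug->H->R->E->L->H->refl->B->L'->A->R'->G->plug->G
Char 3 ('A'): step: R->3, L=7; A->plug->A->R->G->L->C->refl->G->L'->D->R'->G->plug->G
Char 4 ('B'): step: R->4, L=7; B->plug->B->R->A->L->B->refl->H->L'->E->R'->A->plug->A
Char 5 ('D'): step: R->5, L=7; D->plug->D->R->F->L->A->refl->E->L'->C->R'->B->plug->B

B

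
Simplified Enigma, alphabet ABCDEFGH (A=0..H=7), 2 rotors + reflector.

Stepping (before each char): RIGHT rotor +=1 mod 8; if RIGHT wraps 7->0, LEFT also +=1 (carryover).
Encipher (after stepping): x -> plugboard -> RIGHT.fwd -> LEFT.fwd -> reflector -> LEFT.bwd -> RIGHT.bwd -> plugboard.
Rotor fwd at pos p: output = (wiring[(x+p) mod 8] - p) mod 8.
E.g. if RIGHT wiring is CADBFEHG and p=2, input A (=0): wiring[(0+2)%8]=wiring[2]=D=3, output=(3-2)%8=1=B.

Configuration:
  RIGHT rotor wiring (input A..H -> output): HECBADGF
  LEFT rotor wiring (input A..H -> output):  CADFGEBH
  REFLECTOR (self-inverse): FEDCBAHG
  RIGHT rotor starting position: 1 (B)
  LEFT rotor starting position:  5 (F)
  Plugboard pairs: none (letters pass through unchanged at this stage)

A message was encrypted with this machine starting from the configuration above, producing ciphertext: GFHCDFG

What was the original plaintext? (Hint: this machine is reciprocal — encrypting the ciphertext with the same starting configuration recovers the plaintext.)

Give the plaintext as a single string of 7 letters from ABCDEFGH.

Answer: AEFFFHB

Derivation:
Char 1 ('G'): step: R->2, L=5; G->plug->G->R->F->L->G->refl->H->L'->A->R'->A->plug->A
Char 2 ('F'): step: R->3, L=5; F->plug->F->R->E->L->D->refl->C->L'->C->R'->E->plug->E
Char 3 ('H'): step: R->4, L=5; H->plug->H->R->F->L->G->refl->H->L'->A->R'->F->plug->F
Char 4 ('C'): step: R->5, L=5; C->plug->C->R->A->L->H->refl->G->L'->F->R'->F->plug->F
Char 5 ('D'): step: R->6, L=5; D->plug->D->R->G->L->A->refl->F->L'->D->R'->F->plug->F
Char 6 ('F'): step: R->7, L=5; F->plug->F->R->B->L->E->refl->B->L'->H->R'->H->plug->H
Char 7 ('G'): step: R->0, L->6 (L advanced); G->plug->G->R->G->L->A->refl->F->L'->E->R'->B->plug->B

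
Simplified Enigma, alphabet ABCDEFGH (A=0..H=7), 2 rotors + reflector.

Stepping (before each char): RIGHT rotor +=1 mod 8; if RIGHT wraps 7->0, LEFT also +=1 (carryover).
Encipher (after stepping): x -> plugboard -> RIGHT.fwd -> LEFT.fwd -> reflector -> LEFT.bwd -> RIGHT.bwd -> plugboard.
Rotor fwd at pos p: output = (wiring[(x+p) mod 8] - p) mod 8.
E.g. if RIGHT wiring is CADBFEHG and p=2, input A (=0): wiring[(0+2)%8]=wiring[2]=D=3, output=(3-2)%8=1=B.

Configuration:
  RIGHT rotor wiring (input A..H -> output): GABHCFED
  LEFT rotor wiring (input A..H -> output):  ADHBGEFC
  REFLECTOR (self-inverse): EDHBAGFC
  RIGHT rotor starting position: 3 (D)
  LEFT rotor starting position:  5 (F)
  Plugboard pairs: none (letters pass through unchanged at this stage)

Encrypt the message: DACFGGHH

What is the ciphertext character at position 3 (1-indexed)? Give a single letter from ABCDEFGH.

Char 1 ('D'): step: R->4, L=5; D->plug->D->R->H->L->B->refl->D->L'->D->R'->H->plug->H
Char 2 ('A'): step: R->5, L=5; A->plug->A->R->A->L->H->refl->C->L'->F->R'->H->plug->H
Char 3 ('C'): step: R->6, L=5; C->plug->C->R->A->L->H->refl->C->L'->F->R'->B->plug->B

B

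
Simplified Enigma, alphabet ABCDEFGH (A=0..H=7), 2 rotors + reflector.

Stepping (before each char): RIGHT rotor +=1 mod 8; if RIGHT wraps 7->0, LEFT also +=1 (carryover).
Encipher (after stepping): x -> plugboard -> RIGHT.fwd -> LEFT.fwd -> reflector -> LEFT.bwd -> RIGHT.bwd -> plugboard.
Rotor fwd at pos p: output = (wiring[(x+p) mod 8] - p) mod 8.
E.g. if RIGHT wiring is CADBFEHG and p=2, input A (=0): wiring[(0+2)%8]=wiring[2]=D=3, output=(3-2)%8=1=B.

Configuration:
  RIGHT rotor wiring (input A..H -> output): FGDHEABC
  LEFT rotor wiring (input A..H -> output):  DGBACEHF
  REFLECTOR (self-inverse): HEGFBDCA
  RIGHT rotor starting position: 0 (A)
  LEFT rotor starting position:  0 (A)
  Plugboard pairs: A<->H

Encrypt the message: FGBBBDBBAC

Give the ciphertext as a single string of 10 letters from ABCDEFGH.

Answer: EDHEECHCFH

Derivation:
Char 1 ('F'): step: R->1, L=0; F->plug->F->R->A->L->D->refl->F->L'->H->R'->E->plug->E
Char 2 ('G'): step: R->2, L=0; G->plug->G->R->D->L->A->refl->H->L'->G->R'->D->plug->D
Char 3 ('B'): step: R->3, L=0; B->plug->B->R->B->L->G->refl->C->L'->E->R'->A->plug->H
Char 4 ('B'): step: R->4, L=0; B->plug->B->R->E->L->C->refl->G->L'->B->R'->E->plug->E
Char 5 ('B'): step: R->5, L=0; B->plug->B->R->E->L->C->refl->G->L'->B->R'->E->plug->E
Char 6 ('D'): step: R->6, L=0; D->plug->D->R->A->L->D->refl->F->L'->H->R'->C->plug->C
Char 7 ('B'): step: R->7, L=0; B->plug->B->R->G->L->H->refl->A->L'->D->R'->A->plug->H
Char 8 ('B'): step: R->0, L->1 (L advanced); B->plug->B->R->G->L->E->refl->B->L'->D->R'->C->plug->C
Char 9 ('A'): step: R->1, L=1; A->plug->H->R->E->L->D->refl->F->L'->A->R'->F->plug->F
Char 10 ('C'): step: R->2, L=1; C->plug->C->R->C->L->H->refl->A->L'->B->R'->A->plug->H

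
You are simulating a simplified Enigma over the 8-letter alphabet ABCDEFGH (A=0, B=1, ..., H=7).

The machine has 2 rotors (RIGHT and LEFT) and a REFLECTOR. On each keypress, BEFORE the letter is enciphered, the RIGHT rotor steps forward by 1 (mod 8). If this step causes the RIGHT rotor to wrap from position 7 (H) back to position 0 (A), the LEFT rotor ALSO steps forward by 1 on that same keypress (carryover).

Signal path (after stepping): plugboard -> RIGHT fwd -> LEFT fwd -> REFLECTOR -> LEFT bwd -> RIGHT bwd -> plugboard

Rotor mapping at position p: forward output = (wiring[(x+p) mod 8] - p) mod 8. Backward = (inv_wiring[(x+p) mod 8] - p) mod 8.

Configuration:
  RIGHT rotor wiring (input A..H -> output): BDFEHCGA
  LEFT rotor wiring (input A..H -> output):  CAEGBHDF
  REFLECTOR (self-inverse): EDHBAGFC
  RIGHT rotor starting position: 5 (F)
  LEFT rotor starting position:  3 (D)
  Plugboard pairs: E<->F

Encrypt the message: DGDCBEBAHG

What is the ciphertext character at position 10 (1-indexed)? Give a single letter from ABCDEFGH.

Char 1 ('D'): step: R->6, L=3; D->plug->D->R->F->L->H->refl->C->L'->E->R'->H->plug->H
Char 2 ('G'): step: R->7, L=3; G->plug->G->R->D->L->A->refl->E->L'->C->R'->B->plug->B
Char 3 ('D'): step: R->0, L->4 (L advanced); D->plug->D->R->E->L->G->refl->F->L'->A->R'->H->plug->H
Char 4 ('C'): step: R->1, L=4; C->plug->C->R->D->L->B->refl->D->L'->B->R'->E->plug->F
Char 5 ('B'): step: R->2, L=4; B->plug->B->R->C->L->H->refl->C->L'->H->R'->G->plug->G
Char 6 ('E'): step: R->3, L=4; E->plug->F->R->G->L->A->refl->E->L'->F->R'->E->plug->F
Char 7 ('B'): step: R->4, L=4; B->plug->B->R->G->L->A->refl->E->L'->F->R'->E->plug->F
Char 8 ('A'): step: R->5, L=4; A->plug->A->R->F->L->E->refl->A->L'->G->R'->E->plug->F
Char 9 ('H'): step: R->6, L=4; H->plug->H->R->E->L->G->refl->F->L'->A->R'->A->plug->A
Char 10 ('G'): step: R->7, L=4; G->plug->G->R->D->L->B->refl->D->L'->B->R'->A->plug->A

A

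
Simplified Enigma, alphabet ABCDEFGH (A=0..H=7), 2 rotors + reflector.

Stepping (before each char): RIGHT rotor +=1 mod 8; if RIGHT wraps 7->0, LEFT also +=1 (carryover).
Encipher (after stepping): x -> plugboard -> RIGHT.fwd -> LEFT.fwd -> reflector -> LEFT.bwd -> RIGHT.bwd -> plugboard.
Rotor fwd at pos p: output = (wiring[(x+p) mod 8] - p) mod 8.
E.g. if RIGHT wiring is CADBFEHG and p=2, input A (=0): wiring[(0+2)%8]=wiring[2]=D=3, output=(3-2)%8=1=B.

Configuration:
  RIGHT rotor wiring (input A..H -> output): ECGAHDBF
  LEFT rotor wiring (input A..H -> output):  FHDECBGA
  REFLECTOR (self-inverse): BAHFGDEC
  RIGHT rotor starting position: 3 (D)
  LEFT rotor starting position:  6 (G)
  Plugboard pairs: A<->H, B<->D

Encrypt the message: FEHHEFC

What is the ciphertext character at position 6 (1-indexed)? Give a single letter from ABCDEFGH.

Char 1 ('F'): step: R->4, L=6; F->plug->F->R->G->L->E->refl->G->L'->F->R'->C->plug->C
Char 2 ('E'): step: R->5, L=6; E->plug->E->R->F->L->G->refl->E->L'->G->R'->A->plug->H
Char 3 ('H'): step: R->6, L=6; H->plug->A->R->D->L->B->refl->A->L'->A->R'->E->plug->E
Char 4 ('H'): step: R->7, L=6; H->plug->A->R->G->L->E->refl->G->L'->F->R'->B->plug->D
Char 5 ('E'): step: R->0, L->7 (L advanced); E->plug->E->R->H->L->H->refl->C->L'->G->R'->C->plug->C
Char 6 ('F'): step: R->1, L=7; F->plug->F->R->A->L->B->refl->A->L'->C->R'->E->plug->E

E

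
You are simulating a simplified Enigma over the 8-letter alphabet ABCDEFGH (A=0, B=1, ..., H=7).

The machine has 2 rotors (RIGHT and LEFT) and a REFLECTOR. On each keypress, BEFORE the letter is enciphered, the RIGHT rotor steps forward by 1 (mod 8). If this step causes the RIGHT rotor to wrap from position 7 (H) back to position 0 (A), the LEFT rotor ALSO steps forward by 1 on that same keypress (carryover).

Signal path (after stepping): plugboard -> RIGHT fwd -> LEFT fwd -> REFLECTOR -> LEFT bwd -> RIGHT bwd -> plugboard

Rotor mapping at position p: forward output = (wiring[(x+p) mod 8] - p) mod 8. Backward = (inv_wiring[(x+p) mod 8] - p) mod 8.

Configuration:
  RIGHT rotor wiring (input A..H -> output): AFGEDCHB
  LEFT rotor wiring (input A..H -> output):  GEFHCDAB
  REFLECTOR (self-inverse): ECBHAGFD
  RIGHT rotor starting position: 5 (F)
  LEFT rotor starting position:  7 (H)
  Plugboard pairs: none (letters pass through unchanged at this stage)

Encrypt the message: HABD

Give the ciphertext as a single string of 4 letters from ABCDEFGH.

Char 1 ('H'): step: R->6, L=7; H->plug->H->R->E->L->A->refl->E->L'->G->R'->F->plug->F
Char 2 ('A'): step: R->7, L=7; A->plug->A->R->C->L->F->refl->G->L'->D->R'->G->plug->G
Char 3 ('B'): step: R->0, L->0 (L advanced); B->plug->B->R->F->L->D->refl->H->L'->D->R'->E->plug->E
Char 4 ('D'): step: R->1, L=0; D->plug->D->R->C->L->F->refl->G->L'->A->R'->G->plug->G

Answer: FGEG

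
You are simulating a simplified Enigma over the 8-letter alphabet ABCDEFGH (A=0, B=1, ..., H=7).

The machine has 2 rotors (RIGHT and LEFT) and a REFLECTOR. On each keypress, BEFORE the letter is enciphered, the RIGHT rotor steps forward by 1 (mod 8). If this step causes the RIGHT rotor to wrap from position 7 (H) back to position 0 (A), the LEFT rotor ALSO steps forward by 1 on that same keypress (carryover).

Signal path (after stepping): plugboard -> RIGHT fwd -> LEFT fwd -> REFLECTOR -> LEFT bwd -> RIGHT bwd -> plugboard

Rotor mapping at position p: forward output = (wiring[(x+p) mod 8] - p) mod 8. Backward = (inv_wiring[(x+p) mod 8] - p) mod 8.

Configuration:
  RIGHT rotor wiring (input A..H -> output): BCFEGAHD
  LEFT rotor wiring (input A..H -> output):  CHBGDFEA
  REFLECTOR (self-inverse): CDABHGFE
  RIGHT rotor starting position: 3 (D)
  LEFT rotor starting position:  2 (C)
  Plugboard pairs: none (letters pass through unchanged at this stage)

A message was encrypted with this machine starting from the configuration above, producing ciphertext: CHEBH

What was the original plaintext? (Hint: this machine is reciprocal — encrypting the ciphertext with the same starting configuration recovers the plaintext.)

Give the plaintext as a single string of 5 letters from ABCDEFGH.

Answer: AFBCF

Derivation:
Char 1 ('C'): step: R->4, L=2; C->plug->C->R->D->L->D->refl->B->L'->C->R'->A->plug->A
Char 2 ('H'): step: R->5, L=2; H->plug->H->R->B->L->E->refl->H->L'->A->R'->F->plug->F
Char 3 ('E'): step: R->6, L=2; E->plug->E->R->H->L->F->refl->G->L'->F->R'->B->plug->B
Char 4 ('B'): step: R->7, L=2; B->plug->B->R->C->L->B->refl->D->L'->D->R'->C->plug->C
Char 5 ('H'): step: R->0, L->3 (L advanced); H->plug->H->R->D->L->B->refl->D->L'->A->R'->F->plug->F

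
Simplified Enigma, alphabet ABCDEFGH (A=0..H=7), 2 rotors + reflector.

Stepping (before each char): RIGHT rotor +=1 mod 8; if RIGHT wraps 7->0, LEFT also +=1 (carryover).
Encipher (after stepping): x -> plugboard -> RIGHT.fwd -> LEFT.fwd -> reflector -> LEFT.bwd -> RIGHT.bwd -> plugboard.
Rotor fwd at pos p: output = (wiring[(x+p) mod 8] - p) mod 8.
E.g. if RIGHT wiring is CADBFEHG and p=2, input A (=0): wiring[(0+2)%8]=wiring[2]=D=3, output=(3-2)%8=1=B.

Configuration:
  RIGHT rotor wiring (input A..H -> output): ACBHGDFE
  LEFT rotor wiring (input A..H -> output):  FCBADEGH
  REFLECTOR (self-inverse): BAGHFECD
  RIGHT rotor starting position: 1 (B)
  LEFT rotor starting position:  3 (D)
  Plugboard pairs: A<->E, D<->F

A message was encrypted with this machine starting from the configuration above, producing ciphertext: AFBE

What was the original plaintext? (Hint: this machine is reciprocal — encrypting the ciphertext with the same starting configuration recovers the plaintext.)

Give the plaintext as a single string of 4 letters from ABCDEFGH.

Char 1 ('A'): step: R->2, L=3; A->plug->E->R->D->L->D->refl->H->L'->G->R'->G->plug->G
Char 2 ('F'): step: R->3, L=3; F->plug->D->R->C->L->B->refl->A->L'->B->R'->E->plug->A
Char 3 ('B'): step: R->4, L=3; B->plug->B->R->H->L->G->refl->C->L'->F->R'->G->plug->G
Char 4 ('E'): step: R->5, L=3; E->plug->A->R->G->L->H->refl->D->L'->D->R'->D->plug->F

Answer: GAGF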